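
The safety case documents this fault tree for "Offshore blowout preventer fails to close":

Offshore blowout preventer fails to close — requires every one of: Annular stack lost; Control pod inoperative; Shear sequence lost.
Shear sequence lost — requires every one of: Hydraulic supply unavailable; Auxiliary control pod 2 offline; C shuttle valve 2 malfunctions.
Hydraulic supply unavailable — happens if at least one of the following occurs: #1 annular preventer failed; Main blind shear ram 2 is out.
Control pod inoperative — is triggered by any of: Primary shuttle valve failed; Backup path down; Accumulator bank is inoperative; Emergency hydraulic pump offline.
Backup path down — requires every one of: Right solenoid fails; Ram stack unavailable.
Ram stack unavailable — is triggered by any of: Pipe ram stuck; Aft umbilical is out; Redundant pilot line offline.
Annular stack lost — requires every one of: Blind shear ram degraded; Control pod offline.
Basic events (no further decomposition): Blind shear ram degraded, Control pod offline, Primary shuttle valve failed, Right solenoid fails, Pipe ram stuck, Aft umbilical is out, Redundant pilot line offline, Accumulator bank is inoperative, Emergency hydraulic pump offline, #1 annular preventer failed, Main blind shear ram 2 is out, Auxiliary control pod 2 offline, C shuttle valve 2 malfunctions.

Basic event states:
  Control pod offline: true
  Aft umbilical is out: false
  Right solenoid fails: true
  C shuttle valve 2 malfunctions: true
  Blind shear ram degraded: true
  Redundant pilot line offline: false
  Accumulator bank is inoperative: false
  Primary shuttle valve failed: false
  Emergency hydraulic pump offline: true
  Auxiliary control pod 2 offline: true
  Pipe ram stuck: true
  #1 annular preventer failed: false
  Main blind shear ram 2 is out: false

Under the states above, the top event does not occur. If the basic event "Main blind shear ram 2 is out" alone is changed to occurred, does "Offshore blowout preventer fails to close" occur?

Counterfactual: set "Main blind shear ram 2 is out" to occurred.
Annular stack lost [AND]: Blind shear ram degraded=occurs, Control pod offline=occurs → all inputs occur → occurs.
Ram stack unavailable [OR]: Pipe ram stuck=occurs, Aft umbilical is out=not, Redundant pilot line offline=not → at least one input occurs → occurs.
Backup path down [AND]: Right solenoid fails=occurs, Ram stack unavailable=occurs → all inputs occur → occurs.
Control pod inoperative [OR]: Primary shuttle valve failed=not, Backup path down=occurs, Accumulator bank is inoperative=not, Emergency hydraulic pump offline=occurs → at least one input occurs → occurs.
Hydraulic supply unavailable [OR]: #1 annular preventer failed=not, Main blind shear ram 2 is out=occurs → at least one input occurs → occurs.
Shear sequence lost [AND]: Hydraulic supply unavailable=occurs, Auxiliary control pod 2 offline=occurs, C shuttle valve 2 malfunctions=occurs → all inputs occur → occurs.
Offshore blowout preventer fails to close [AND]: Annular stack lost=occurs, Control pod inoperative=occurs, Shear sequence lost=occurs → all inputs occur → occurs.

Yes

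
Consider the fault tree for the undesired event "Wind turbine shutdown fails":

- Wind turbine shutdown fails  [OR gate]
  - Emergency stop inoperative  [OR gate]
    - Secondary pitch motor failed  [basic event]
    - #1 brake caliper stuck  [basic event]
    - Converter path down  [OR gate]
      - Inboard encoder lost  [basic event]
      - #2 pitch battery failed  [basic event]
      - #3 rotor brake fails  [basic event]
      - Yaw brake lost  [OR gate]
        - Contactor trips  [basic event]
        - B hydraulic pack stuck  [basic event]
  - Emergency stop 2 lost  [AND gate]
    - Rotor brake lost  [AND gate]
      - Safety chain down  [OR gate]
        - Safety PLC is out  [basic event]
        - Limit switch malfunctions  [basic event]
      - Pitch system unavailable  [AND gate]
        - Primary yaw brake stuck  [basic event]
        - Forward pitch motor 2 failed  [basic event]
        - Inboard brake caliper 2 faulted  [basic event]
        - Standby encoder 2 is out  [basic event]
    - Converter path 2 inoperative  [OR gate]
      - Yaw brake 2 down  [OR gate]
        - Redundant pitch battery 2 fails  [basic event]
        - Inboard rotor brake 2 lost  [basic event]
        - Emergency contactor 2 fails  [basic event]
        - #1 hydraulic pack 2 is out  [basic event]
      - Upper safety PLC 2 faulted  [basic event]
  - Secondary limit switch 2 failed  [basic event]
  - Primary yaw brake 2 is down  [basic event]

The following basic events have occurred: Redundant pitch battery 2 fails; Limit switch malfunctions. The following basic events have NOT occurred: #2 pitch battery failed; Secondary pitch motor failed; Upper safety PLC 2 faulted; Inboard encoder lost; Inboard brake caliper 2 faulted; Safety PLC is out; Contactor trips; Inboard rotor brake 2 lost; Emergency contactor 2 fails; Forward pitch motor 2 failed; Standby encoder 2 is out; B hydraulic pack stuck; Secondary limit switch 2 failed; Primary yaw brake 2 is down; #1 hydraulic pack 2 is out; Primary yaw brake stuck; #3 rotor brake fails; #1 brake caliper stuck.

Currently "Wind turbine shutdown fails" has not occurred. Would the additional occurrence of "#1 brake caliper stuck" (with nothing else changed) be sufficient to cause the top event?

Counterfactual: set "#1 brake caliper stuck" to occurred.
Yaw brake lost [OR]: Contactor trips=not, B hydraulic pack stuck=not → no input occurs → does not occur.
Converter path down [OR]: Inboard encoder lost=not, #2 pitch battery failed=not, #3 rotor brake fails=not, Yaw brake lost=not → no input occurs → does not occur.
Emergency stop inoperative [OR]: Secondary pitch motor failed=not, #1 brake caliper stuck=occurs, Converter path down=not → at least one input occurs → occurs.
Safety chain down [OR]: Safety PLC is out=not, Limit switch malfunctions=occurs → at least one input occurs → occurs.
Pitch system unavailable [AND]: Primary yaw brake stuck=not, Forward pitch motor 2 failed=not, Inboard brake caliper 2 faulted=not, Standby encoder 2 is out=not → not all inputs occur → does not occur.
Rotor brake lost [AND]: Safety chain down=occurs, Pitch system unavailable=not → not all inputs occur → does not occur.
Yaw brake 2 down [OR]: Redundant pitch battery 2 fails=occurs, Inboard rotor brake 2 lost=not, Emergency contactor 2 fails=not, #1 hydraulic pack 2 is out=not → at least one input occurs → occurs.
Converter path 2 inoperative [OR]: Yaw brake 2 down=occurs, Upper safety PLC 2 faulted=not → at least one input occurs → occurs.
Emergency stop 2 lost [AND]: Rotor brake lost=not, Converter path 2 inoperative=occurs → not all inputs occur → does not occur.
Wind turbine shutdown fails [OR]: Emergency stop inoperative=occurs, Emergency stop 2 lost=not, Secondary limit switch 2 failed=not, Primary yaw brake 2 is down=not → at least one input occurs → occurs.

Yes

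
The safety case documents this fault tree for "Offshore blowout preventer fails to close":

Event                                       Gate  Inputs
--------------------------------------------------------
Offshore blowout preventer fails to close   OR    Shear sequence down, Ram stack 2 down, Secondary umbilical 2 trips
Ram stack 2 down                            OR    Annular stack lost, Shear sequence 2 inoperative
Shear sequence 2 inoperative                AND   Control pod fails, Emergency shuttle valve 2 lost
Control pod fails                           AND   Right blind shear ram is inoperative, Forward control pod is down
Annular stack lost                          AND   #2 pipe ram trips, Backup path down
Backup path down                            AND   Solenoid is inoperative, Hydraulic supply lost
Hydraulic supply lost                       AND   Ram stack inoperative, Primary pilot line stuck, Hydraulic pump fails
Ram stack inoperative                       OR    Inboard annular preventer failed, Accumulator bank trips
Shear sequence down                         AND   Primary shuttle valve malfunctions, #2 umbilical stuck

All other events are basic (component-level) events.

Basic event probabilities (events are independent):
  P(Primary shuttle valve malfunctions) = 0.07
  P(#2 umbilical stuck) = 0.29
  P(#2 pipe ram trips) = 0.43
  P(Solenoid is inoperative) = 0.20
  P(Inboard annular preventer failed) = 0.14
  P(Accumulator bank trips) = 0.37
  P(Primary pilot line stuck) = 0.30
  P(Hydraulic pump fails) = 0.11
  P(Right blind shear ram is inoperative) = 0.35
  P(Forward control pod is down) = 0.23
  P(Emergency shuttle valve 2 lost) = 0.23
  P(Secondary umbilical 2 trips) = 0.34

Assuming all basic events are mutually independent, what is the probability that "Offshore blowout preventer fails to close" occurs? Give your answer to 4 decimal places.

P(Shear sequence down) [AND] = 0.07 × 0.29 = 0.020300
P(Ram stack inoperative) [OR] = 1 − (1−0.14) × (1−0.37) = 0.458200
P(Hydraulic supply lost) [AND] = 0.458200 × 0.30 × 0.11 = 0.015121
P(Backup path down) [AND] = 0.20 × 0.015121 = 0.003024
P(Annular stack lost) [AND] = 0.43 × 0.003024 = 0.001300
P(Control pod fails) [AND] = 0.35 × 0.23 = 0.080500
P(Shear sequence 2 inoperative) [AND] = 0.080500 × 0.23 = 0.018515
P(Ram stack 2 down) [OR] = 1 − (1−0.001300) × (1−0.018515) = 0.019791
P(Offshore blowout preventer fails to close) [OR] = 1 − (1−0.020300) × (1−0.019791) × (1−0.34) = 0.366195
Rounded to 4 decimal places: P(Offshore blowout preventer fails to close) ≈ 0.3662.

0.3662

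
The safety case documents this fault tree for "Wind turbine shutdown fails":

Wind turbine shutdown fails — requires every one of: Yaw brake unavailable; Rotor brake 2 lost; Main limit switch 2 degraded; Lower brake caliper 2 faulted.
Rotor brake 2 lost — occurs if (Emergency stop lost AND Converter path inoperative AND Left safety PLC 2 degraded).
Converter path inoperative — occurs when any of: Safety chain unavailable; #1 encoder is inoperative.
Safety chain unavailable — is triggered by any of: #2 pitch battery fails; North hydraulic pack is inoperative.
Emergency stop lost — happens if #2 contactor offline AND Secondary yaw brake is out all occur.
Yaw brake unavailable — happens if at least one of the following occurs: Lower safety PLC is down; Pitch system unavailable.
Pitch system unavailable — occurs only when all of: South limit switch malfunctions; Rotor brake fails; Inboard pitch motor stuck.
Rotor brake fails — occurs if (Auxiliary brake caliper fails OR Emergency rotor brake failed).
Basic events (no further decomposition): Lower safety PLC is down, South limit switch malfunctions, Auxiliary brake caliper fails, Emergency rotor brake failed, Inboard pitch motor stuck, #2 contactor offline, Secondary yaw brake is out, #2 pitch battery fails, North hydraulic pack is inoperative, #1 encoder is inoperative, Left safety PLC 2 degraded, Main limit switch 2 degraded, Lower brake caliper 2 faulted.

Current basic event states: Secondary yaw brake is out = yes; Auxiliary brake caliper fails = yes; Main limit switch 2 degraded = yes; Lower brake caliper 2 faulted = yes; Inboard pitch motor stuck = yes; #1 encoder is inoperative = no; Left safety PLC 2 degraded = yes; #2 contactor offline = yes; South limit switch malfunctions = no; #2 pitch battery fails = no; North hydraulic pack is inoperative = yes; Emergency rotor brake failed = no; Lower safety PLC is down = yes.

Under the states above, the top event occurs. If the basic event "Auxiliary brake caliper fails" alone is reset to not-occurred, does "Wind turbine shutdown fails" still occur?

Yes

Counterfactual: set "Auxiliary brake caliper fails" to not occurred.
Rotor brake fails [OR]: Auxiliary brake caliper fails=not, Emergency rotor brake failed=not → no input occurs → does not occur.
Pitch system unavailable [AND]: South limit switch malfunctions=not, Rotor brake fails=not, Inboard pitch motor stuck=occurs → not all inputs occur → does not occur.
Yaw brake unavailable [OR]: Lower safety PLC is down=occurs, Pitch system unavailable=not → at least one input occurs → occurs.
Emergency stop lost [AND]: #2 contactor offline=occurs, Secondary yaw brake is out=occurs → all inputs occur → occurs.
Safety chain unavailable [OR]: #2 pitch battery fails=not, North hydraulic pack is inoperative=occurs → at least one input occurs → occurs.
Converter path inoperative [OR]: Safety chain unavailable=occurs, #1 encoder is inoperative=not → at least one input occurs → occurs.
Rotor brake 2 lost [AND]: Emergency stop lost=occurs, Converter path inoperative=occurs, Left safety PLC 2 degraded=occurs → all inputs occur → occurs.
Wind turbine shutdown fails [AND]: Yaw brake unavailable=occurs, Rotor brake 2 lost=occurs, Main limit switch 2 degraded=occurs, Lower brake caliper 2 faulted=occurs → all inputs occur → occurs.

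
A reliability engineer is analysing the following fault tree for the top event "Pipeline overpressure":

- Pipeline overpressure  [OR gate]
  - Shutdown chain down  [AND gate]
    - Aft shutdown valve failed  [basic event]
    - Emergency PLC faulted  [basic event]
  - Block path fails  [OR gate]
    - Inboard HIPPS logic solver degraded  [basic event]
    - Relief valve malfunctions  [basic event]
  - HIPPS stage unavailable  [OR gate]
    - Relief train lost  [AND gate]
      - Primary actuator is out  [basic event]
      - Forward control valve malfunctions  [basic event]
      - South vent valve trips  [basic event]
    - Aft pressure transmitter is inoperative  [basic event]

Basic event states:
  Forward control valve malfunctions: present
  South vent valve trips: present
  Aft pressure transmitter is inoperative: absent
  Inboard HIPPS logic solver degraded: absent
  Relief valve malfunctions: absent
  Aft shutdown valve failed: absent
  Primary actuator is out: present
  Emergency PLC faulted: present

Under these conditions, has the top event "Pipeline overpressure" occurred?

Yes

Shutdown chain down [AND]: Aft shutdown valve failed=not, Emergency PLC faulted=occurs → not all inputs occur → does not occur.
Block path fails [OR]: Inboard HIPPS logic solver degraded=not, Relief valve malfunctions=not → no input occurs → does not occur.
Relief train lost [AND]: Primary actuator is out=occurs, Forward control valve malfunctions=occurs, South vent valve trips=occurs → all inputs occur → occurs.
HIPPS stage unavailable [OR]: Relief train lost=occurs, Aft pressure transmitter is inoperative=not → at least one input occurs → occurs.
Pipeline overpressure [OR]: Shutdown chain down=not, Block path fails=not, HIPPS stage unavailable=occurs → at least one input occurs → occurs.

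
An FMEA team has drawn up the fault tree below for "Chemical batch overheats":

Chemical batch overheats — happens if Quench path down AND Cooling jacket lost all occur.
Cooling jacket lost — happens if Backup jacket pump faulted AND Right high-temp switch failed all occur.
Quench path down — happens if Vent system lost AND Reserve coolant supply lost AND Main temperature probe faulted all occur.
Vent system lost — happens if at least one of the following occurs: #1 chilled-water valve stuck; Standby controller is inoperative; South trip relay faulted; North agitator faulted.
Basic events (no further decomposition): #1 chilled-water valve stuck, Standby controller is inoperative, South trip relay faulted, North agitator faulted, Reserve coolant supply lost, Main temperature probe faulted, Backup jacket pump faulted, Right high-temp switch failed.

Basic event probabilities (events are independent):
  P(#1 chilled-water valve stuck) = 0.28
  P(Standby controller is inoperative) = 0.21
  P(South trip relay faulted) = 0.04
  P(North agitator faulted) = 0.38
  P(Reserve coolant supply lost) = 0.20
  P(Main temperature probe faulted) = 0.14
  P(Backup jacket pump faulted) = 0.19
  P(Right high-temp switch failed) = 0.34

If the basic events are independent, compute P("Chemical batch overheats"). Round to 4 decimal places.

P(Vent system lost) [OR] = 1 − (1−0.28) × (1−0.21) × (1−0.04) × (1−0.38) = 0.661450
P(Quench path down) [AND] = 0.661450 × 0.20 × 0.14 = 0.018521
P(Cooling jacket lost) [AND] = 0.19 × 0.34 = 0.064600
P(Chemical batch overheats) [AND] = 0.018521 × 0.064600 = 0.001196
Rounded to 4 decimal places: P(Chemical batch overheats) ≈ 0.0012.

0.0012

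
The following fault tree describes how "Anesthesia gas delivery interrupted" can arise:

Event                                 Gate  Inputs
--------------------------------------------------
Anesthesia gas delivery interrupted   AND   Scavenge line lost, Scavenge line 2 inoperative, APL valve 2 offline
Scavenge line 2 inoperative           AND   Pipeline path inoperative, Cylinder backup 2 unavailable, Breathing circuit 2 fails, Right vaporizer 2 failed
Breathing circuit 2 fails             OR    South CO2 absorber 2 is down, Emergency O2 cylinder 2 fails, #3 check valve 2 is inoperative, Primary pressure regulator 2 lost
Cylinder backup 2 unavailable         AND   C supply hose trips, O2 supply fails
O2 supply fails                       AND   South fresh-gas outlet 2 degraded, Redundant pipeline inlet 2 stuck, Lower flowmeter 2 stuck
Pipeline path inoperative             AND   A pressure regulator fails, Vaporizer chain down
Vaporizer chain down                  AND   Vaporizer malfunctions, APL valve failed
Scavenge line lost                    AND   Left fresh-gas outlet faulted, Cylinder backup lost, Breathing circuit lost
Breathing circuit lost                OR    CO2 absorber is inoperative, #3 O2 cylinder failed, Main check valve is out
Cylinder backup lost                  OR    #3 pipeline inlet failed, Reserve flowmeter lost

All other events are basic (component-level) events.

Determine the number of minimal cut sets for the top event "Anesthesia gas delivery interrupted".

Cylinder backup lost [OR]: union of children's cut sets → 2 cut set(s).
Breathing circuit lost [OR]: union of children's cut sets → 3 cut set(s).
Scavenge line lost [AND]: one cut set from each child combined → 1 × 2 × 3 = 6 cut set(s).
Vaporizer chain down [AND]: one cut set from each child combined → 1 × 1 = 1 cut set(s).
Pipeline path inoperative [AND]: one cut set from each child combined → 1 × 1 = 1 cut set(s).
O2 supply fails [AND]: one cut set from each child combined → 1 × 1 × 1 = 1 cut set(s).
Cylinder backup 2 unavailable [AND]: one cut set from each child combined → 1 × 1 = 1 cut set(s).
Breathing circuit 2 fails [OR]: union of children's cut sets → 4 cut set(s).
Scavenge line 2 inoperative [AND]: one cut set from each child combined → 1 × 1 × 4 × 1 = 4 cut set(s).
Anesthesia gas delivery interrupted [AND]: one cut set from each child combined → 6 × 4 × 1 = 24 cut set(s).

24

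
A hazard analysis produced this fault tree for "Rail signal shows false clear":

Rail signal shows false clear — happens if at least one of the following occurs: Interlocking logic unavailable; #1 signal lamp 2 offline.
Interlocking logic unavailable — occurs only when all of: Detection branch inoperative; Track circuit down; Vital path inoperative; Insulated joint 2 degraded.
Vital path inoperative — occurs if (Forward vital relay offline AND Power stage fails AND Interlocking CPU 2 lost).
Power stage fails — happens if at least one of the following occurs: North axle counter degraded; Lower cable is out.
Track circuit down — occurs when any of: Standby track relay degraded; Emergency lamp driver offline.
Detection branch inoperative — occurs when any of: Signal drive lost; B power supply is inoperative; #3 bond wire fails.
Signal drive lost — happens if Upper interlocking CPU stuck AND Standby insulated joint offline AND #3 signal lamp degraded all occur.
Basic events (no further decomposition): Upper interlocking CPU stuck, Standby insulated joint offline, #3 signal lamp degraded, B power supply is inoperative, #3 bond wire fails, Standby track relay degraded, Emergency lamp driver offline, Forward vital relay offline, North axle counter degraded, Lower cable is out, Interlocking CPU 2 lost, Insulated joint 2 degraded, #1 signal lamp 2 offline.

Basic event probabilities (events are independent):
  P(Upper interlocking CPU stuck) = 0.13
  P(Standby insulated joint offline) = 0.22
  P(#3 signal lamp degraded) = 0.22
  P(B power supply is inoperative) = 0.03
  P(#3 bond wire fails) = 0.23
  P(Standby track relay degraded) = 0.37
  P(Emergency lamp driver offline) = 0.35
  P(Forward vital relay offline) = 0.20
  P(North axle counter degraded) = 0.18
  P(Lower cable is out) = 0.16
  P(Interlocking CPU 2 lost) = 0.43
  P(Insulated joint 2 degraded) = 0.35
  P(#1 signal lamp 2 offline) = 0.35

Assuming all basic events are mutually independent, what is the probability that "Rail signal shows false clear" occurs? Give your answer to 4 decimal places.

0.3509

P(Signal drive lost) [AND] = 0.13 × 0.22 × 0.22 = 0.006292
P(Detection branch inoperative) [OR] = 1 − (1−0.006292) × (1−0.03) × (1−0.23) = 0.257799
P(Track circuit down) [OR] = 1 − (1−0.37) × (1−0.35) = 0.590500
P(Power stage fails) [OR] = 1 − (1−0.18) × (1−0.16) = 0.311200
P(Vital path inoperative) [AND] = 0.20 × 0.311200 × 0.43 = 0.026763
P(Interlocking logic unavailable) [AND] = 0.257799 × 0.590500 × 0.026763 × 0.35 = 0.001426
P(Rail signal shows false clear) [OR] = 1 − (1−0.001426) × (1−0.35) = 0.350927
Rounded to 4 decimal places: P(Rail signal shows false clear) ≈ 0.3509.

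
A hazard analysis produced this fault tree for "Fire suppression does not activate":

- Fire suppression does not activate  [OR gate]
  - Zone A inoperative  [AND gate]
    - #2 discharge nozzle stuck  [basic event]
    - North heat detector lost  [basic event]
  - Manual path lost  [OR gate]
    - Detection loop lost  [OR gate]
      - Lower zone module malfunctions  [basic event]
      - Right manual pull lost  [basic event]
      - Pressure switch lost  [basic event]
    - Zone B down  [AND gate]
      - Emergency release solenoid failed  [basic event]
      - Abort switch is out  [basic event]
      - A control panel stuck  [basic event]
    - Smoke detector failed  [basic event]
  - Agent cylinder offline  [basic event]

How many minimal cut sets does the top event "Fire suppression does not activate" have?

7

Zone A inoperative [AND]: one cut set from each child combined → 1 × 1 = 1 cut set(s).
Detection loop lost [OR]: union of children's cut sets → 3 cut set(s).
Zone B down [AND]: one cut set from each child combined → 1 × 1 × 1 = 1 cut set(s).
Manual path lost [OR]: union of children's cut sets → 5 cut set(s).
Fire suppression does not activate [OR]: union of children's cut sets → 7 cut set(s).
Minimal cut sets: {#2 discharge nozzle stuck, North heat detector lost}; {Lower zone module malfunctions}; {Right manual pull lost}; {Pressure switch lost}; {A control panel stuck, Abort switch is out, Emergency release solenoid failed}; {Smoke detector failed}; {Agent cylinder offline}.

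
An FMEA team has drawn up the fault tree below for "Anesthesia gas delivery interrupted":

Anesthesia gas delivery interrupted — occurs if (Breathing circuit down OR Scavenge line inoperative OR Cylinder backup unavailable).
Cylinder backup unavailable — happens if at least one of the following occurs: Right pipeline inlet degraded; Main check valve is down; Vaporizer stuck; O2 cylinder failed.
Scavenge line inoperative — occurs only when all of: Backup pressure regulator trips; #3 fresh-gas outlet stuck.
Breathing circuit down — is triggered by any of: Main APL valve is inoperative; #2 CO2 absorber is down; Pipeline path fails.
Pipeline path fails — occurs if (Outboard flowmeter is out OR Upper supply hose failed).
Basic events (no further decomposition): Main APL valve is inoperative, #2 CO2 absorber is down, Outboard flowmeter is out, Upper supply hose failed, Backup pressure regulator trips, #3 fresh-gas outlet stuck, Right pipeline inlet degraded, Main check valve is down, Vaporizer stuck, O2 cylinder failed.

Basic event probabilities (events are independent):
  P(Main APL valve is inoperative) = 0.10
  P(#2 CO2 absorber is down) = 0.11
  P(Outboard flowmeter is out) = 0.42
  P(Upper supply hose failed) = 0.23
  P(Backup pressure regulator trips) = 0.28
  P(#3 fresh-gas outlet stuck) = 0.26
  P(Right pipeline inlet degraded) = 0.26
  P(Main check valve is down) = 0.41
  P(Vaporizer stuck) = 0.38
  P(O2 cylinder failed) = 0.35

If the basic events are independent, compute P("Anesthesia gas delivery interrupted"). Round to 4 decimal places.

P(Pipeline path fails) [OR] = 1 − (1−0.42) × (1−0.23) = 0.553400
P(Breathing circuit down) [OR] = 1 − (1−0.10) × (1−0.11) × (1−0.553400) = 0.642273
P(Scavenge line inoperative) [AND] = 0.28 × 0.26 = 0.072800
P(Cylinder backup unavailable) [OR] = 1 − (1−0.26) × (1−0.41) × (1−0.38) × (1−0.35) = 0.824050
P(Anesthesia gas delivery interrupted) [OR] = 1 − (1−0.642273) × (1−0.072800) × (1−0.824050) = 0.941640
Rounded to 4 decimal places: P(Anesthesia gas delivery interrupted) ≈ 0.9416.

0.9416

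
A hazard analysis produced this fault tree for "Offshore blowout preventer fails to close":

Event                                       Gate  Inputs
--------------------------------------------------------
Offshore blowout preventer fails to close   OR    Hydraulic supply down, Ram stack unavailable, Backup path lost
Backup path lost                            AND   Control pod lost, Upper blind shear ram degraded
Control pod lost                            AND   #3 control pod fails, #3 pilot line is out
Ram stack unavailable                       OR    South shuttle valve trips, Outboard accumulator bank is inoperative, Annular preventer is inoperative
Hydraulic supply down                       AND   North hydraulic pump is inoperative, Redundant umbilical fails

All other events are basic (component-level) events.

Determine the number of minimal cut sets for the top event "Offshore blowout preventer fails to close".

5

Hydraulic supply down [AND]: one cut set from each child combined → 1 × 1 = 1 cut set(s).
Ram stack unavailable [OR]: union of children's cut sets → 3 cut set(s).
Control pod lost [AND]: one cut set from each child combined → 1 × 1 = 1 cut set(s).
Backup path lost [AND]: one cut set from each child combined → 1 × 1 = 1 cut set(s).
Offshore blowout preventer fails to close [OR]: union of children's cut sets → 5 cut set(s).
Minimal cut sets: {North hydraulic pump is inoperative, Redundant umbilical fails}; {South shuttle valve trips}; {Outboard accumulator bank is inoperative}; {Annular preventer is inoperative}; {#3 control pod fails, #3 pilot line is out, Upper blind shear ram degraded}.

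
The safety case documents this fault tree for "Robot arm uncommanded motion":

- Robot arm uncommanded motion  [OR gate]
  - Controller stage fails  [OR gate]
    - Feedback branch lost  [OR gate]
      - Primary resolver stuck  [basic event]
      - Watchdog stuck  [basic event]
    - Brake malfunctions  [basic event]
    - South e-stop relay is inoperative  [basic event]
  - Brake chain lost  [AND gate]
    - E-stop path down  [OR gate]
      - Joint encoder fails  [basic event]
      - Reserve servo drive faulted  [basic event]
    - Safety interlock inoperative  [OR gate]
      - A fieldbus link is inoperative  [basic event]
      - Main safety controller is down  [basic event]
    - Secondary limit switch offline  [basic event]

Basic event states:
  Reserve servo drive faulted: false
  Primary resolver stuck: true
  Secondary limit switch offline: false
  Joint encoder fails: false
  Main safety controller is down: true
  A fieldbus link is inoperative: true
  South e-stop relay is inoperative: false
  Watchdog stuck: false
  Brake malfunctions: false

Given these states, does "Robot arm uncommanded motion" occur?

Yes

Feedback branch lost [OR]: Primary resolver stuck=occurs, Watchdog stuck=not → at least one input occurs → occurs.
Controller stage fails [OR]: Feedback branch lost=occurs, Brake malfunctions=not, South e-stop relay is inoperative=not → at least one input occurs → occurs.
E-stop path down [OR]: Joint encoder fails=not, Reserve servo drive faulted=not → no input occurs → does not occur.
Safety interlock inoperative [OR]: A fieldbus link is inoperative=occurs, Main safety controller is down=occurs → at least one input occurs → occurs.
Brake chain lost [AND]: E-stop path down=not, Safety interlock inoperative=occurs, Secondary limit switch offline=not → not all inputs occur → does not occur.
Robot arm uncommanded motion [OR]: Controller stage fails=occurs, Brake chain lost=not → at least one input occurs → occurs.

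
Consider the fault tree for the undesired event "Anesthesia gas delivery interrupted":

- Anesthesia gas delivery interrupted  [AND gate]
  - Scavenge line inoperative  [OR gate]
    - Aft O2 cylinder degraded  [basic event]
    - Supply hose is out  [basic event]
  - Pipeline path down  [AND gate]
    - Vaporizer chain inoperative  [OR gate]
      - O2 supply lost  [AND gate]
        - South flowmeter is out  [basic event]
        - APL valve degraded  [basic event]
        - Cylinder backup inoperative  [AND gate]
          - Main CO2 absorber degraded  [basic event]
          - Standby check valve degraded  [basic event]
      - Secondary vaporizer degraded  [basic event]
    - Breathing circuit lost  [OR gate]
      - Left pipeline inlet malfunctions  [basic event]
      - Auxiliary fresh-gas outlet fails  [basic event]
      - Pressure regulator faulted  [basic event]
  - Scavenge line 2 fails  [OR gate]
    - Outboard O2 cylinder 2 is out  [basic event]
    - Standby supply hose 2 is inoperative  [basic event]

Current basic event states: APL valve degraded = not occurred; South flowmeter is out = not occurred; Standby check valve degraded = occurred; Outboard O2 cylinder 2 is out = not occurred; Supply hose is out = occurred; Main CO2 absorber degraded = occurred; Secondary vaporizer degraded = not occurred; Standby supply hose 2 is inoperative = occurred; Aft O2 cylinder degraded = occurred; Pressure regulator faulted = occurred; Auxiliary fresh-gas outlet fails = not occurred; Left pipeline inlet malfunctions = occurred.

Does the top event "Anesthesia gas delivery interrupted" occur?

No

Scavenge line inoperative [OR]: Aft O2 cylinder degraded=occurs, Supply hose is out=occurs → at least one input occurs → occurs.
Cylinder backup inoperative [AND]: Main CO2 absorber degraded=occurs, Standby check valve degraded=occurs → all inputs occur → occurs.
O2 supply lost [AND]: South flowmeter is out=not, APL valve degraded=not, Cylinder backup inoperative=occurs → not all inputs occur → does not occur.
Vaporizer chain inoperative [OR]: O2 supply lost=not, Secondary vaporizer degraded=not → no input occurs → does not occur.
Breathing circuit lost [OR]: Left pipeline inlet malfunctions=occurs, Auxiliary fresh-gas outlet fails=not, Pressure regulator faulted=occurs → at least one input occurs → occurs.
Pipeline path down [AND]: Vaporizer chain inoperative=not, Breathing circuit lost=occurs → not all inputs occur → does not occur.
Scavenge line 2 fails [OR]: Outboard O2 cylinder 2 is out=not, Standby supply hose 2 is inoperative=occurs → at least one input occurs → occurs.
Anesthesia gas delivery interrupted [AND]: Scavenge line inoperative=occurs, Pipeline path down=not, Scavenge line 2 fails=occurs → not all inputs occur → does not occur.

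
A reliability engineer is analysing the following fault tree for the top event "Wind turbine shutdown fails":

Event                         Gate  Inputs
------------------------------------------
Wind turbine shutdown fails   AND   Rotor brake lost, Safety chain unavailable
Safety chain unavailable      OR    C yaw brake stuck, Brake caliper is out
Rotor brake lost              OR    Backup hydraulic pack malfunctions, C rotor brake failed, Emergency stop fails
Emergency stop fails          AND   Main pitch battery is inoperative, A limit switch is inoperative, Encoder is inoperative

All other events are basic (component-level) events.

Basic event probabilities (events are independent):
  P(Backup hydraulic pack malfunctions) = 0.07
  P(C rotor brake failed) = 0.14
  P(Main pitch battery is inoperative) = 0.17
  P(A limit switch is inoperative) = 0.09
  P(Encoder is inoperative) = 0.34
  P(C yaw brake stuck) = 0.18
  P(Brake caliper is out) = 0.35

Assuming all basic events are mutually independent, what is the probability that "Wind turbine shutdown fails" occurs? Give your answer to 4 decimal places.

P(Emergency stop fails) [AND] = 0.17 × 0.09 × 0.34 = 0.005202
P(Rotor brake lost) [OR] = 1 − (1−0.07) × (1−0.14) × (1−0.005202) = 0.204361
P(Safety chain unavailable) [OR] = 1 − (1−0.18) × (1−0.35) = 0.467000
P(Wind turbine shutdown fails) [AND] = 0.204361 × 0.467000 = 0.095437
Rounded to 4 decimal places: P(Wind turbine shutdown fails) ≈ 0.0954.

0.0954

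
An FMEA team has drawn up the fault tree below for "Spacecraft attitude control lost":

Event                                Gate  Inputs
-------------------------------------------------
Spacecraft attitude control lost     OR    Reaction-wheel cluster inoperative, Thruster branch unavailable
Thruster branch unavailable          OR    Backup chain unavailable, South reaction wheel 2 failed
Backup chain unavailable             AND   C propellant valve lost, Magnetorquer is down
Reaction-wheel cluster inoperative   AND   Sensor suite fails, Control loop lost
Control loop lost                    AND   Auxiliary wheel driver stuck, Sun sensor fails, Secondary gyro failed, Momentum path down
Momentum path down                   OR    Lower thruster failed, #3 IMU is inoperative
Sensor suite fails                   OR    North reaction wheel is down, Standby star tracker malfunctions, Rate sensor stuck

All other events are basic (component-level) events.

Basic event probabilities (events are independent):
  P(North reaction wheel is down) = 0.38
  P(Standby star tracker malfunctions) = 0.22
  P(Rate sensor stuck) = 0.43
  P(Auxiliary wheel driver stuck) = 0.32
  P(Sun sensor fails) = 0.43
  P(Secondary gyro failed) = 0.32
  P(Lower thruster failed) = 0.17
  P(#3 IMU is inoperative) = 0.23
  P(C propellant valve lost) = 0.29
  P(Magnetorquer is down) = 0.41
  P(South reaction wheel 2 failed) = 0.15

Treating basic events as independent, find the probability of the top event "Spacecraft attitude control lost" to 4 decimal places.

P(Sensor suite fails) [OR] = 1 − (1−0.38) × (1−0.22) × (1−0.43) = 0.724348
P(Momentum path down) [OR] = 1 − (1−0.17) × (1−0.23) = 0.360900
P(Control loop lost) [AND] = 0.32 × 0.43 × 0.32 × 0.360900 = 0.015891
P(Reaction-wheel cluster inoperative) [AND] = 0.724348 × 0.015891 = 0.011511
P(Backup chain unavailable) [AND] = 0.29 × 0.41 = 0.118900
P(Thruster branch unavailable) [OR] = 1 − (1−0.118900) × (1−0.15) = 0.251065
P(Spacecraft attitude control lost) [OR] = 1 − (1−0.011511) × (1−0.251065) = 0.259686
Rounded to 4 decimal places: P(Spacecraft attitude control lost) ≈ 0.2597.

0.2597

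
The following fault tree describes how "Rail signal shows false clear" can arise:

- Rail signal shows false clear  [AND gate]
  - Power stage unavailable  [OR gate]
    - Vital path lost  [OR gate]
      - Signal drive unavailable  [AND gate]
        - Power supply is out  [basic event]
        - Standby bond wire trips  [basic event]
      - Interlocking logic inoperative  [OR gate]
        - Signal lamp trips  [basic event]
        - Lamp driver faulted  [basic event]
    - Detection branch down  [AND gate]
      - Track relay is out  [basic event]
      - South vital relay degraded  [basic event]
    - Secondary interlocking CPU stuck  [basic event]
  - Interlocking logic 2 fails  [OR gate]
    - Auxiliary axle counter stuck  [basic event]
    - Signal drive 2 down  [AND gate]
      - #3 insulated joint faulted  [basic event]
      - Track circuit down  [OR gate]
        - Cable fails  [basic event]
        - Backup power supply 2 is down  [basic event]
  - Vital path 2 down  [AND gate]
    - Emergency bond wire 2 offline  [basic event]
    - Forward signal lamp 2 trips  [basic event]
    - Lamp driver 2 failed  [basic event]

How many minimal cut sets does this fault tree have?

15

Signal drive unavailable [AND]: one cut set from each child combined → 1 × 1 = 1 cut set(s).
Interlocking logic inoperative [OR]: union of children's cut sets → 2 cut set(s).
Vital path lost [OR]: union of children's cut sets → 3 cut set(s).
Detection branch down [AND]: one cut set from each child combined → 1 × 1 = 1 cut set(s).
Power stage unavailable [OR]: union of children's cut sets → 5 cut set(s).
Track circuit down [OR]: union of children's cut sets → 2 cut set(s).
Signal drive 2 down [AND]: one cut set from each child combined → 1 × 2 = 2 cut set(s).
Interlocking logic 2 fails [OR]: union of children's cut sets → 3 cut set(s).
Vital path 2 down [AND]: one cut set from each child combined → 1 × 1 × 1 = 1 cut set(s).
Rail signal shows false clear [AND]: one cut set from each child combined → 5 × 3 × 1 = 15 cut set(s).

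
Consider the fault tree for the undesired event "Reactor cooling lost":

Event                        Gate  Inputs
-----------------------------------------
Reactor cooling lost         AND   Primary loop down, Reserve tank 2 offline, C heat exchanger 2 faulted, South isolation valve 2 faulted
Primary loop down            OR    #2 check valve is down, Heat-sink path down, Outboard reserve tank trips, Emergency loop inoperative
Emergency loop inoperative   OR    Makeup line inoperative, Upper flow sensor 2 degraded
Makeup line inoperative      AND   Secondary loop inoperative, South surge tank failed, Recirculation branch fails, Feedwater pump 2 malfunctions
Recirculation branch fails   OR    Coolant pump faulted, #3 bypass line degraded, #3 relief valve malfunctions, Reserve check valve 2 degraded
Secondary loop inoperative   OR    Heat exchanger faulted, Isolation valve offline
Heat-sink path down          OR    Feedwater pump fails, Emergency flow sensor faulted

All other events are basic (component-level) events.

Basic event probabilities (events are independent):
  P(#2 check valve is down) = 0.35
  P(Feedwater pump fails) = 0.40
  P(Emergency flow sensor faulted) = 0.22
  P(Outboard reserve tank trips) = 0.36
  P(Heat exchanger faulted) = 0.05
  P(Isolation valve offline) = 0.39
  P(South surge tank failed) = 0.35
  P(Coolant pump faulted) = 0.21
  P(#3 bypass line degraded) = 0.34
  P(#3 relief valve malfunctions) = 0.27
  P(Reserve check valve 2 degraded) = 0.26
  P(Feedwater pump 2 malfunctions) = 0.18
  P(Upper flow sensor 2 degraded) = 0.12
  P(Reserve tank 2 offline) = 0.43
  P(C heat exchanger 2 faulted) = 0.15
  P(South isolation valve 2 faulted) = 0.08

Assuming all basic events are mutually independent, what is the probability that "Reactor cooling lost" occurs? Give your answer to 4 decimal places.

P(Heat-sink path down) [OR] = 1 − (1−0.40) × (1−0.22) = 0.532000
P(Secondary loop inoperative) [OR] = 1 − (1−0.05) × (1−0.39) = 0.420500
P(Recirculation branch fails) [OR] = 1 − (1−0.21) × (1−0.34) × (1−0.27) × (1−0.26) = 0.718340
P(Makeup line inoperative) [AND] = 0.420500 × 0.35 × 0.718340 × 0.18 = 0.019030
P(Emergency loop inoperative) [OR] = 1 − (1−0.019030) × (1−0.12) = 0.136746
P(Primary loop down) [OR] = 1 − (1−0.35) × (1−0.532000) × (1−0.36) × (1−0.136746) = 0.831935
P(Reactor cooling lost) [AND] = 0.831935 × 0.43 × 0.15 × 0.08 = 0.004293
Rounded to 4 decimal places: P(Reactor cooling lost) ≈ 0.0043.

0.0043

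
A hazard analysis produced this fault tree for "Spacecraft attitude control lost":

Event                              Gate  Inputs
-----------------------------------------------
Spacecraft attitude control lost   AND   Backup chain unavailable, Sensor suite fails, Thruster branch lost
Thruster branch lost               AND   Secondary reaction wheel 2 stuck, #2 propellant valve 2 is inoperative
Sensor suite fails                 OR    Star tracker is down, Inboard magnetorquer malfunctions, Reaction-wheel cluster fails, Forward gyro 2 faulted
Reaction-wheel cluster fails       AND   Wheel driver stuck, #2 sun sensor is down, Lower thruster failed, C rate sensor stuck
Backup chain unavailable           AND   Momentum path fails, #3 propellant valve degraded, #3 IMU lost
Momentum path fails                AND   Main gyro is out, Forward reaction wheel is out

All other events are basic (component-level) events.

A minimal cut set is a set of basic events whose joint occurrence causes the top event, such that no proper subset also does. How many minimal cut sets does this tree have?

4

Momentum path fails [AND]: one cut set from each child combined → 1 × 1 = 1 cut set(s).
Backup chain unavailable [AND]: one cut set from each child combined → 1 × 1 × 1 = 1 cut set(s).
Reaction-wheel cluster fails [AND]: one cut set from each child combined → 1 × 1 × 1 × 1 = 1 cut set(s).
Sensor suite fails [OR]: union of children's cut sets → 4 cut set(s).
Thruster branch lost [AND]: one cut set from each child combined → 1 × 1 = 1 cut set(s).
Spacecraft attitude control lost [AND]: one cut set from each child combined → 1 × 4 × 1 = 4 cut set(s).
Minimal cut sets: {#2 propellant valve 2 is inoperative, #3 IMU lost, #3 propellant valve degraded, Forward reaction wheel is out, Main gyro is out, Secondary reaction wheel 2 stuck, Star tracker is down}; {#2 propellant valve 2 is inoperative, #3 IMU lost, #3 propellant valve degraded, Forward reaction wheel is out, Inboard magnetorquer malfunctions, Main gyro is out, Secondary reaction wheel 2 stuck}; {#2 propellant valve 2 is inoperative, #2 sun sensor is down, #3 IMU lost, #3 propellant valve degraded, C rate sensor stuck, Forward reaction wheel is out, Lower thruster failed, Main gyro is out, Secondary reaction wheel 2 stuck, Wheel driver stuck}; {#2 propellant valve 2 is inoperative, #3 IMU lost, #3 propellant valve degraded, Forward gyro 2 faulted, Forward reaction wheel is out, Main gyro is out, Secondary reaction wheel 2 stuck}.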